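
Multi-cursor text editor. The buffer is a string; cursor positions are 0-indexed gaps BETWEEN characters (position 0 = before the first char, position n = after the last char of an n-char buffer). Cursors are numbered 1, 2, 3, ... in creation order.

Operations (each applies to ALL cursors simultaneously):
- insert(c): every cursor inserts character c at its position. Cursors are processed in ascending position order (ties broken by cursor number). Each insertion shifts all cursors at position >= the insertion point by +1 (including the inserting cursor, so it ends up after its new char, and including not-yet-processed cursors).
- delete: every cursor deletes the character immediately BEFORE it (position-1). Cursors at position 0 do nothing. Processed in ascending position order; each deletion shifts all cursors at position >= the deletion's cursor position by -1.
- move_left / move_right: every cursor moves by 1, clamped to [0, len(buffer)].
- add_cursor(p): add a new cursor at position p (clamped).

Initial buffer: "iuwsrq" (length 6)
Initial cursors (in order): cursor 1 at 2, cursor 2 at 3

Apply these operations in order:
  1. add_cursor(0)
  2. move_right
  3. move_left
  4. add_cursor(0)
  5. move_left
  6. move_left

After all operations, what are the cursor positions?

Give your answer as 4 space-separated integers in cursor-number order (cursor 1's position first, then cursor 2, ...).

After op 1 (add_cursor(0)): buffer="iuwsrq" (len 6), cursors c3@0 c1@2 c2@3, authorship ......
After op 2 (move_right): buffer="iuwsrq" (len 6), cursors c3@1 c1@3 c2@4, authorship ......
After op 3 (move_left): buffer="iuwsrq" (len 6), cursors c3@0 c1@2 c2@3, authorship ......
After op 4 (add_cursor(0)): buffer="iuwsrq" (len 6), cursors c3@0 c4@0 c1@2 c2@3, authorship ......
After op 5 (move_left): buffer="iuwsrq" (len 6), cursors c3@0 c4@0 c1@1 c2@2, authorship ......
After op 6 (move_left): buffer="iuwsrq" (len 6), cursors c1@0 c3@0 c4@0 c2@1, authorship ......

Answer: 0 1 0 0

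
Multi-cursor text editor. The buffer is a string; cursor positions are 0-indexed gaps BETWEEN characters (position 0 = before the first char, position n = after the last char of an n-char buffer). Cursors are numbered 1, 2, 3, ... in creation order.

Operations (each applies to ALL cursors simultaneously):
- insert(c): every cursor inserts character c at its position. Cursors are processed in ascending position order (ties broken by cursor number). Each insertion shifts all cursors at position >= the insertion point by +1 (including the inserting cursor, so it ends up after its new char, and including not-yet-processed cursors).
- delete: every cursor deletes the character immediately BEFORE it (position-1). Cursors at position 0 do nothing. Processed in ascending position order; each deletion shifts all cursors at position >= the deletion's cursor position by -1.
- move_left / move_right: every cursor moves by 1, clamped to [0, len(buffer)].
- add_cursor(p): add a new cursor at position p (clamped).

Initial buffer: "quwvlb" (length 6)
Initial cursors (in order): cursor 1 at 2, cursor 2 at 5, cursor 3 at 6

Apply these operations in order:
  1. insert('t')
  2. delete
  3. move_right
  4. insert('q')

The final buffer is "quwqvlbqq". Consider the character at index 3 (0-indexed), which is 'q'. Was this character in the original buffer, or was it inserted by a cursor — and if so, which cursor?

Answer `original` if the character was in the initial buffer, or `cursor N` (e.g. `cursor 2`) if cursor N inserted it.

Answer: cursor 1

Derivation:
After op 1 (insert('t')): buffer="qutwvltbt" (len 9), cursors c1@3 c2@7 c3@9, authorship ..1...2.3
After op 2 (delete): buffer="quwvlb" (len 6), cursors c1@2 c2@5 c3@6, authorship ......
After op 3 (move_right): buffer="quwvlb" (len 6), cursors c1@3 c2@6 c3@6, authorship ......
After op 4 (insert('q')): buffer="quwqvlbqq" (len 9), cursors c1@4 c2@9 c3@9, authorship ...1...23
Authorship (.=original, N=cursor N): . . . 1 . . . 2 3
Index 3: author = 1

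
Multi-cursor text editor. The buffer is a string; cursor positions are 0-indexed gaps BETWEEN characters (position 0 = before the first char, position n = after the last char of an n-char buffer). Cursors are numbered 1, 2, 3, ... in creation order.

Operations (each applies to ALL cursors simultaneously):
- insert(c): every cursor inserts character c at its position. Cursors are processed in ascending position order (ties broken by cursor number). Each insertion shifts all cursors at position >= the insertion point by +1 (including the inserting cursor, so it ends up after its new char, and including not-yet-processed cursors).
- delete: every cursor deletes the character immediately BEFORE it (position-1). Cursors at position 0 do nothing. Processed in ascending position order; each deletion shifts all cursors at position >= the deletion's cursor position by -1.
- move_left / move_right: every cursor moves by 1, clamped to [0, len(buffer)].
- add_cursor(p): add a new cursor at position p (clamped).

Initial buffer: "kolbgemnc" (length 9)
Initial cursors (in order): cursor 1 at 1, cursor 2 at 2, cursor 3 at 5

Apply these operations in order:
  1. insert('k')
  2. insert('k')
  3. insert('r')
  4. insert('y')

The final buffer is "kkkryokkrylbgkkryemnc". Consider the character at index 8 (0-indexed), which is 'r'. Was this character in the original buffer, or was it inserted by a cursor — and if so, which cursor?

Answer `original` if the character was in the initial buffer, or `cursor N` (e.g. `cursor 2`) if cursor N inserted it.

After op 1 (insert('k')): buffer="kkoklbgkemnc" (len 12), cursors c1@2 c2@4 c3@8, authorship .1.2...3....
After op 2 (insert('k')): buffer="kkkokklbgkkemnc" (len 15), cursors c1@3 c2@6 c3@11, authorship .11.22...33....
After op 3 (insert('r')): buffer="kkkrokkrlbgkkremnc" (len 18), cursors c1@4 c2@8 c3@14, authorship .111.222...333....
After op 4 (insert('y')): buffer="kkkryokkrylbgkkryemnc" (len 21), cursors c1@5 c2@10 c3@17, authorship .1111.2222...3333....
Authorship (.=original, N=cursor N): . 1 1 1 1 . 2 2 2 2 . . . 3 3 3 3 . . . .
Index 8: author = 2

Answer: cursor 2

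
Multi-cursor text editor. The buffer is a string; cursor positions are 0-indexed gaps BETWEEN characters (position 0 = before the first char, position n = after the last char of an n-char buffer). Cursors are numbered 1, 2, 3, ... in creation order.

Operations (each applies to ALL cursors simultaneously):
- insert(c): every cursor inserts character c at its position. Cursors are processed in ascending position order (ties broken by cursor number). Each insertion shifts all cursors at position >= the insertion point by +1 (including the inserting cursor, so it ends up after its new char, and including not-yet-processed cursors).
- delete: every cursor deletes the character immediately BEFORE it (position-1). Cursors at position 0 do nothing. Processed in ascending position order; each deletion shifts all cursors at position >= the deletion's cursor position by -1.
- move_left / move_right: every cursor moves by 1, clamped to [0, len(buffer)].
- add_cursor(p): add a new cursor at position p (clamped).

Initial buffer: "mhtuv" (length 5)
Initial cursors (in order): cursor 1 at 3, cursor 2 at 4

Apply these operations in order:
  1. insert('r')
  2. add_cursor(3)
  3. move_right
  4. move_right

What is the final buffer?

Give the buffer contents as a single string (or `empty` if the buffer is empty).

Answer: mhtrurv

Derivation:
After op 1 (insert('r')): buffer="mhtrurv" (len 7), cursors c1@4 c2@6, authorship ...1.2.
After op 2 (add_cursor(3)): buffer="mhtrurv" (len 7), cursors c3@3 c1@4 c2@6, authorship ...1.2.
After op 3 (move_right): buffer="mhtrurv" (len 7), cursors c3@4 c1@5 c2@7, authorship ...1.2.
After op 4 (move_right): buffer="mhtrurv" (len 7), cursors c3@5 c1@6 c2@7, authorship ...1.2.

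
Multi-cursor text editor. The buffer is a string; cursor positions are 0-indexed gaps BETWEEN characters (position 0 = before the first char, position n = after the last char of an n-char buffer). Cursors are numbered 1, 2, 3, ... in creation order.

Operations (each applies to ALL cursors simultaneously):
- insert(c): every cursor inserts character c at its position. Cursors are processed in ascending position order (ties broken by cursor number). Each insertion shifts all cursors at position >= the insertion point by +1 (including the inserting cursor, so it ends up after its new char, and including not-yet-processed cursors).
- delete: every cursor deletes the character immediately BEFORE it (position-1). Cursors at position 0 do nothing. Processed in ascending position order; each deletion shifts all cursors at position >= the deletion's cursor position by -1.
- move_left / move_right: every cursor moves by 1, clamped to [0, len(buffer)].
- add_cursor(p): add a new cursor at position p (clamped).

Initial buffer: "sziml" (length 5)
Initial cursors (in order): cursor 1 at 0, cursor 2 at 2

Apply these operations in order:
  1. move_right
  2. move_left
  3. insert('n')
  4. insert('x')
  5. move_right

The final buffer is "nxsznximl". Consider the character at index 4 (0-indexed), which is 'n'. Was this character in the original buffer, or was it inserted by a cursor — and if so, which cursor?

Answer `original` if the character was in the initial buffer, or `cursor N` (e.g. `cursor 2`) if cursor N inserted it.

After op 1 (move_right): buffer="sziml" (len 5), cursors c1@1 c2@3, authorship .....
After op 2 (move_left): buffer="sziml" (len 5), cursors c1@0 c2@2, authorship .....
After op 3 (insert('n')): buffer="nszniml" (len 7), cursors c1@1 c2@4, authorship 1..2...
After op 4 (insert('x')): buffer="nxsznximl" (len 9), cursors c1@2 c2@6, authorship 11..22...
After op 5 (move_right): buffer="nxsznximl" (len 9), cursors c1@3 c2@7, authorship 11..22...
Authorship (.=original, N=cursor N): 1 1 . . 2 2 . . .
Index 4: author = 2

Answer: cursor 2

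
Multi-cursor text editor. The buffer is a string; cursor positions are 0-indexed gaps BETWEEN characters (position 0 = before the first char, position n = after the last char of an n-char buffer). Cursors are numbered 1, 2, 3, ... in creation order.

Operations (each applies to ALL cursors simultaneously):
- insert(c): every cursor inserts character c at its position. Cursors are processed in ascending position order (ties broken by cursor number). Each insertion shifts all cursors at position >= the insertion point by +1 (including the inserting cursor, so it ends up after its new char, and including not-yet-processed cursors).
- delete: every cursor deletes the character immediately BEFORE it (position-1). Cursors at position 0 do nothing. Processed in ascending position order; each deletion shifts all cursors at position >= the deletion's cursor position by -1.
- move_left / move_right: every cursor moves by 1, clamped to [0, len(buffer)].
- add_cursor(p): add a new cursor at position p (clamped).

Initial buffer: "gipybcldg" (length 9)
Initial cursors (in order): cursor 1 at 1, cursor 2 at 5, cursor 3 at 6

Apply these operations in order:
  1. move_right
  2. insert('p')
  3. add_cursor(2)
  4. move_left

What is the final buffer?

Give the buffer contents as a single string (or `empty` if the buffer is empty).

After op 1 (move_right): buffer="gipybcldg" (len 9), cursors c1@2 c2@6 c3@7, authorship .........
After op 2 (insert('p')): buffer="gippybcplpdg" (len 12), cursors c1@3 c2@8 c3@10, authorship ..1....2.3..
After op 3 (add_cursor(2)): buffer="gippybcplpdg" (len 12), cursors c4@2 c1@3 c2@8 c3@10, authorship ..1....2.3..
After op 4 (move_left): buffer="gippybcplpdg" (len 12), cursors c4@1 c1@2 c2@7 c3@9, authorship ..1....2.3..

Answer: gippybcplpdg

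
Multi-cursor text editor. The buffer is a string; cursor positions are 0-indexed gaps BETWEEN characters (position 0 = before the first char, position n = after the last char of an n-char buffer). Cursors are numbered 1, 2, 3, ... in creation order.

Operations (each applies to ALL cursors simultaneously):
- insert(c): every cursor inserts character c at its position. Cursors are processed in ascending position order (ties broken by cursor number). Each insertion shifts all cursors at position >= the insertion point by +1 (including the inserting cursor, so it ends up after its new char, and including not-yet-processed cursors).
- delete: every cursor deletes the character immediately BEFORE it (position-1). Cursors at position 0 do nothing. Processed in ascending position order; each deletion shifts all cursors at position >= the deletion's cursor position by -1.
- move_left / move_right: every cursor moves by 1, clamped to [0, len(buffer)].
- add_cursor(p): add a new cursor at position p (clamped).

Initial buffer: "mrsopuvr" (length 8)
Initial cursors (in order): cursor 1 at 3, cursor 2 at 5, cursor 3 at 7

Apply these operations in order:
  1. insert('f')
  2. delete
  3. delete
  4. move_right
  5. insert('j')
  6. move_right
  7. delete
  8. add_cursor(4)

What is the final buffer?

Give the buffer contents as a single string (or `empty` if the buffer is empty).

Answer: mrojj

Derivation:
After op 1 (insert('f')): buffer="mrsfopfuvfr" (len 11), cursors c1@4 c2@7 c3@10, authorship ...1..2..3.
After op 2 (delete): buffer="mrsopuvr" (len 8), cursors c1@3 c2@5 c3@7, authorship ........
After op 3 (delete): buffer="mrour" (len 5), cursors c1@2 c2@3 c3@4, authorship .....
After op 4 (move_right): buffer="mrour" (len 5), cursors c1@3 c2@4 c3@5, authorship .....
After op 5 (insert('j')): buffer="mrojujrj" (len 8), cursors c1@4 c2@6 c3@8, authorship ...1.2.3
After op 6 (move_right): buffer="mrojujrj" (len 8), cursors c1@5 c2@7 c3@8, authorship ...1.2.3
After op 7 (delete): buffer="mrojj" (len 5), cursors c1@4 c2@5 c3@5, authorship ...12
After op 8 (add_cursor(4)): buffer="mrojj" (len 5), cursors c1@4 c4@4 c2@5 c3@5, authorship ...12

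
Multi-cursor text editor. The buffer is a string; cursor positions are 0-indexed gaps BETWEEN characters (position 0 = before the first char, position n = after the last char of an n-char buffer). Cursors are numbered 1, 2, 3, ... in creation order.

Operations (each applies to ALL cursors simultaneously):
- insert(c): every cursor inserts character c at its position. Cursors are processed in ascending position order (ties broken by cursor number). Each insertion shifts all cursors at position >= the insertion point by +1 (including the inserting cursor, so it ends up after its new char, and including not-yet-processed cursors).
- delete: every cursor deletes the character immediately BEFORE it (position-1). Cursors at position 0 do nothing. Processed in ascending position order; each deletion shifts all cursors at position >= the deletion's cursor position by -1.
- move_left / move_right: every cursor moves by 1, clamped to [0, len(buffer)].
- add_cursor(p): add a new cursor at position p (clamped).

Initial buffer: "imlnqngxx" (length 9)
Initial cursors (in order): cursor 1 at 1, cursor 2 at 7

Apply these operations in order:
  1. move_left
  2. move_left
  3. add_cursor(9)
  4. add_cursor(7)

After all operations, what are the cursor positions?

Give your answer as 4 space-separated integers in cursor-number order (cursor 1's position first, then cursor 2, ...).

Answer: 0 5 9 7

Derivation:
After op 1 (move_left): buffer="imlnqngxx" (len 9), cursors c1@0 c2@6, authorship .........
After op 2 (move_left): buffer="imlnqngxx" (len 9), cursors c1@0 c2@5, authorship .........
After op 3 (add_cursor(9)): buffer="imlnqngxx" (len 9), cursors c1@0 c2@5 c3@9, authorship .........
After op 4 (add_cursor(7)): buffer="imlnqngxx" (len 9), cursors c1@0 c2@5 c4@7 c3@9, authorship .........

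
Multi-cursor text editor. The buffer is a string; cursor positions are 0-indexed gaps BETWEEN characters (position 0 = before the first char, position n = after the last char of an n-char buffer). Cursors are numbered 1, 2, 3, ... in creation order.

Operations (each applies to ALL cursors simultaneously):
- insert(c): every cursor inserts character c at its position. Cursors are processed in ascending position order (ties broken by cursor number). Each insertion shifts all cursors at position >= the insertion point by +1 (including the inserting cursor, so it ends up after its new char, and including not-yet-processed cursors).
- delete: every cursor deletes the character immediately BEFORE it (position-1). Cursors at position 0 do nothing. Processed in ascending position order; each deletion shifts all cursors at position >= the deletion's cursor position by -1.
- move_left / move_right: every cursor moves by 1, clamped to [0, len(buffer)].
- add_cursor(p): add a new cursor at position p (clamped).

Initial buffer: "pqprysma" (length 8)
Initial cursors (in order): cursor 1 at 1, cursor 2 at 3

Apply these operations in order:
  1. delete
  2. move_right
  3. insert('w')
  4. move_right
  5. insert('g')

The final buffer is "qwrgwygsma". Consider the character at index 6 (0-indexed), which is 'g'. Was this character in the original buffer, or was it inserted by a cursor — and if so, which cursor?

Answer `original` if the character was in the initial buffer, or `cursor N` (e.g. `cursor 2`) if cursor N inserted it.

Answer: cursor 2

Derivation:
After op 1 (delete): buffer="qrysma" (len 6), cursors c1@0 c2@1, authorship ......
After op 2 (move_right): buffer="qrysma" (len 6), cursors c1@1 c2@2, authorship ......
After op 3 (insert('w')): buffer="qwrwysma" (len 8), cursors c1@2 c2@4, authorship .1.2....
After op 4 (move_right): buffer="qwrwysma" (len 8), cursors c1@3 c2@5, authorship .1.2....
After op 5 (insert('g')): buffer="qwrgwygsma" (len 10), cursors c1@4 c2@7, authorship .1.12.2...
Authorship (.=original, N=cursor N): . 1 . 1 2 . 2 . . .
Index 6: author = 2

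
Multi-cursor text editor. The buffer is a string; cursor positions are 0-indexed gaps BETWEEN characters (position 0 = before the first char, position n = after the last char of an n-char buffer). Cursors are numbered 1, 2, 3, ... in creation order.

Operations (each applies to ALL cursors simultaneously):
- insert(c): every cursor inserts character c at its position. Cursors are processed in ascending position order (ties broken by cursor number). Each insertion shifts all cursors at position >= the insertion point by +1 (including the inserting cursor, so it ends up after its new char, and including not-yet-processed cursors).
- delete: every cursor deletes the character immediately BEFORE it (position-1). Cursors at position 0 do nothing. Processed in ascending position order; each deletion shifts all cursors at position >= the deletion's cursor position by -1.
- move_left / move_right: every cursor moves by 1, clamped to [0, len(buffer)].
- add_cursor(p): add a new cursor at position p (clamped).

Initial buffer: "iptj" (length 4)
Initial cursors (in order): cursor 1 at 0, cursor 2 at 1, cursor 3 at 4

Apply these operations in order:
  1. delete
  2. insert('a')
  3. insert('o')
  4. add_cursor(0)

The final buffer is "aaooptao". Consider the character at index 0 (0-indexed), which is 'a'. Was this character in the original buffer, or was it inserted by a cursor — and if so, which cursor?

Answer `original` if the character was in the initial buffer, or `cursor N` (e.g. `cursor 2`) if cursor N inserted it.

Answer: cursor 1

Derivation:
After op 1 (delete): buffer="pt" (len 2), cursors c1@0 c2@0 c3@2, authorship ..
After op 2 (insert('a')): buffer="aapta" (len 5), cursors c1@2 c2@2 c3@5, authorship 12..3
After op 3 (insert('o')): buffer="aaooptao" (len 8), cursors c1@4 c2@4 c3@8, authorship 1212..33
After op 4 (add_cursor(0)): buffer="aaooptao" (len 8), cursors c4@0 c1@4 c2@4 c3@8, authorship 1212..33
Authorship (.=original, N=cursor N): 1 2 1 2 . . 3 3
Index 0: author = 1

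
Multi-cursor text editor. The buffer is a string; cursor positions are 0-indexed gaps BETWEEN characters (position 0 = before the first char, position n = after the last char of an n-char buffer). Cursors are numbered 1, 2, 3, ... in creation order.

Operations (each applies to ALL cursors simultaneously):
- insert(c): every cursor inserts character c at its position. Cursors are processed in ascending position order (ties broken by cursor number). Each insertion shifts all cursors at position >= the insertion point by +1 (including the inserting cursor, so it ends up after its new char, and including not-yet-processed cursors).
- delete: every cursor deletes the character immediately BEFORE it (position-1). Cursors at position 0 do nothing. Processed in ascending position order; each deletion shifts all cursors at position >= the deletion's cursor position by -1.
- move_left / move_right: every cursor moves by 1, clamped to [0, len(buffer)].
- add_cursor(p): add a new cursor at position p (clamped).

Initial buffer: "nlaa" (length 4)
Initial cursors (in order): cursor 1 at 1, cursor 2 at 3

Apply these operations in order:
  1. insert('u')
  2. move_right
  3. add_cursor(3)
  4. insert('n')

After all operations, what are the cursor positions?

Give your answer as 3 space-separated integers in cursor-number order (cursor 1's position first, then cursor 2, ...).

After op 1 (insert('u')): buffer="nulaua" (len 6), cursors c1@2 c2@5, authorship .1..2.
After op 2 (move_right): buffer="nulaua" (len 6), cursors c1@3 c2@6, authorship .1..2.
After op 3 (add_cursor(3)): buffer="nulaua" (len 6), cursors c1@3 c3@3 c2@6, authorship .1..2.
After op 4 (insert('n')): buffer="nulnnauan" (len 9), cursors c1@5 c3@5 c2@9, authorship .1.13.2.2

Answer: 5 9 5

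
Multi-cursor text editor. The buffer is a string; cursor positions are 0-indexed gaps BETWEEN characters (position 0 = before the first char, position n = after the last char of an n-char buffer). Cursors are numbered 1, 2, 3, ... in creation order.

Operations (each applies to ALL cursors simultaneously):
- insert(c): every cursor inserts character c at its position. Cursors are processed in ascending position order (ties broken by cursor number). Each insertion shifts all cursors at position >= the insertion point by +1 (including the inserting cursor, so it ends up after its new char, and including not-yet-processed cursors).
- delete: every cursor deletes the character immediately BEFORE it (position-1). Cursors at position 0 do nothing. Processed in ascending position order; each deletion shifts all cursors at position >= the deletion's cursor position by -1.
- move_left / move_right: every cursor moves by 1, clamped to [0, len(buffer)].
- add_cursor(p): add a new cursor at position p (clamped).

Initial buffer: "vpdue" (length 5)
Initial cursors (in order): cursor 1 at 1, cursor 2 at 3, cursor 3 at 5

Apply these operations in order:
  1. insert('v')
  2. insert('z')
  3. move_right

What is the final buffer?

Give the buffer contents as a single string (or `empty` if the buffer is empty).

After op 1 (insert('v')): buffer="vvpdvuev" (len 8), cursors c1@2 c2@5 c3@8, authorship .1..2..3
After op 2 (insert('z')): buffer="vvzpdvzuevz" (len 11), cursors c1@3 c2@7 c3@11, authorship .11..22..33
After op 3 (move_right): buffer="vvzpdvzuevz" (len 11), cursors c1@4 c2@8 c3@11, authorship .11..22..33

Answer: vvzpdvzuevz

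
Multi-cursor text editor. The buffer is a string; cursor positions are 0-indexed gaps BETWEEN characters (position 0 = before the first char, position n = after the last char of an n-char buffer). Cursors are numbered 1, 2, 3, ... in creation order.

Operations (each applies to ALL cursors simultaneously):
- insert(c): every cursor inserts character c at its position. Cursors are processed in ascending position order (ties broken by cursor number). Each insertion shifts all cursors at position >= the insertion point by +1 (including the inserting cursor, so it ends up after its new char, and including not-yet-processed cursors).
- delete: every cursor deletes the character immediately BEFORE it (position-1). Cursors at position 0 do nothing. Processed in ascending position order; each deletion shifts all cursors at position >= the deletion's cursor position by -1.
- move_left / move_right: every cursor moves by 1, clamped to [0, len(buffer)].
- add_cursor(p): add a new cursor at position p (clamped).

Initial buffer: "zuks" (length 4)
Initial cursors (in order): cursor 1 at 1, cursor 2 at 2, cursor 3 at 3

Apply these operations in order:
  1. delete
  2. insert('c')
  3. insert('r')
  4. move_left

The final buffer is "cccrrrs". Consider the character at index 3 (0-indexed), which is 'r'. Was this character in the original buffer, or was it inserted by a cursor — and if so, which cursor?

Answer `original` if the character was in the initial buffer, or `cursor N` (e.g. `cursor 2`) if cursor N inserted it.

After op 1 (delete): buffer="s" (len 1), cursors c1@0 c2@0 c3@0, authorship .
After op 2 (insert('c')): buffer="cccs" (len 4), cursors c1@3 c2@3 c3@3, authorship 123.
After op 3 (insert('r')): buffer="cccrrrs" (len 7), cursors c1@6 c2@6 c3@6, authorship 123123.
After op 4 (move_left): buffer="cccrrrs" (len 7), cursors c1@5 c2@5 c3@5, authorship 123123.
Authorship (.=original, N=cursor N): 1 2 3 1 2 3 .
Index 3: author = 1

Answer: cursor 1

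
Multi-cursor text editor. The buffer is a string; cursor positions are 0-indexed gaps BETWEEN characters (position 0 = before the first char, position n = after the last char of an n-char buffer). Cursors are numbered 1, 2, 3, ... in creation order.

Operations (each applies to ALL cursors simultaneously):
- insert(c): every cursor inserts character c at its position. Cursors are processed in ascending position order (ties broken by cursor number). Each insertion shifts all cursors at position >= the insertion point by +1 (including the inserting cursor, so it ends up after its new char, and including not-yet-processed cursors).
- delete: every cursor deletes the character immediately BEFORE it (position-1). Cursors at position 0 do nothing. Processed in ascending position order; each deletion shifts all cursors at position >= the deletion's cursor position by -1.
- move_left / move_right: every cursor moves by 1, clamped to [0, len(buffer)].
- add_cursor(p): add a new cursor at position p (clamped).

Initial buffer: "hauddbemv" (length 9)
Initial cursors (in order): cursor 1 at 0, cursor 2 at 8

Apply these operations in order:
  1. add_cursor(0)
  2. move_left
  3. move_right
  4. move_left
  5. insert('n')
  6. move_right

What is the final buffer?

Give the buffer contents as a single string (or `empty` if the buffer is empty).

Answer: nnhauddbenmv

Derivation:
After op 1 (add_cursor(0)): buffer="hauddbemv" (len 9), cursors c1@0 c3@0 c2@8, authorship .........
After op 2 (move_left): buffer="hauddbemv" (len 9), cursors c1@0 c3@0 c2@7, authorship .........
After op 3 (move_right): buffer="hauddbemv" (len 9), cursors c1@1 c3@1 c2@8, authorship .........
After op 4 (move_left): buffer="hauddbemv" (len 9), cursors c1@0 c3@0 c2@7, authorship .........
After op 5 (insert('n')): buffer="nnhauddbenmv" (len 12), cursors c1@2 c3@2 c2@10, authorship 13.......2..
After op 6 (move_right): buffer="nnhauddbenmv" (len 12), cursors c1@3 c3@3 c2@11, authorship 13.......2..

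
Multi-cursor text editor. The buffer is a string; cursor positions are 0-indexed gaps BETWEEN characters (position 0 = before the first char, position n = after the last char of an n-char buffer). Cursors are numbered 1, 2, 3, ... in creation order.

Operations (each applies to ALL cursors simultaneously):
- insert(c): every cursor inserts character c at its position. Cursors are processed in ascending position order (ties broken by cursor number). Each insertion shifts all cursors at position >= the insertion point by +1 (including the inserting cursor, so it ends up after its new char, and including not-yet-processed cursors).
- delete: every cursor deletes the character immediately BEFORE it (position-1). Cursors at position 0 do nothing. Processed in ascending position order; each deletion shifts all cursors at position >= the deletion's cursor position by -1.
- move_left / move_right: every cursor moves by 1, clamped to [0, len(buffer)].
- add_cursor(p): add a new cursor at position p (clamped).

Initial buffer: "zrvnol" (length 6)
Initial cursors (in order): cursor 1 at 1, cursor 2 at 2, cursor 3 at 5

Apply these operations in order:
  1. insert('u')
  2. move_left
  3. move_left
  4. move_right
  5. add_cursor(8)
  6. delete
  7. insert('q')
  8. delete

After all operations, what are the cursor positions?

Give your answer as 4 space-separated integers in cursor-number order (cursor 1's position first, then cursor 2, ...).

Answer: 0 1 4 4

Derivation:
After op 1 (insert('u')): buffer="zuruvnoul" (len 9), cursors c1@2 c2@4 c3@8, authorship .1.2...3.
After op 2 (move_left): buffer="zuruvnoul" (len 9), cursors c1@1 c2@3 c3@7, authorship .1.2...3.
After op 3 (move_left): buffer="zuruvnoul" (len 9), cursors c1@0 c2@2 c3@6, authorship .1.2...3.
After op 4 (move_right): buffer="zuruvnoul" (len 9), cursors c1@1 c2@3 c3@7, authorship .1.2...3.
After op 5 (add_cursor(8)): buffer="zuruvnoul" (len 9), cursors c1@1 c2@3 c3@7 c4@8, authorship .1.2...3.
After op 6 (delete): buffer="uuvnl" (len 5), cursors c1@0 c2@1 c3@4 c4@4, authorship 12...
After op 7 (insert('q')): buffer="ququvnqql" (len 9), cursors c1@1 c2@3 c3@8 c4@8, authorship 1122..34.
After op 8 (delete): buffer="uuvnl" (len 5), cursors c1@0 c2@1 c3@4 c4@4, authorship 12...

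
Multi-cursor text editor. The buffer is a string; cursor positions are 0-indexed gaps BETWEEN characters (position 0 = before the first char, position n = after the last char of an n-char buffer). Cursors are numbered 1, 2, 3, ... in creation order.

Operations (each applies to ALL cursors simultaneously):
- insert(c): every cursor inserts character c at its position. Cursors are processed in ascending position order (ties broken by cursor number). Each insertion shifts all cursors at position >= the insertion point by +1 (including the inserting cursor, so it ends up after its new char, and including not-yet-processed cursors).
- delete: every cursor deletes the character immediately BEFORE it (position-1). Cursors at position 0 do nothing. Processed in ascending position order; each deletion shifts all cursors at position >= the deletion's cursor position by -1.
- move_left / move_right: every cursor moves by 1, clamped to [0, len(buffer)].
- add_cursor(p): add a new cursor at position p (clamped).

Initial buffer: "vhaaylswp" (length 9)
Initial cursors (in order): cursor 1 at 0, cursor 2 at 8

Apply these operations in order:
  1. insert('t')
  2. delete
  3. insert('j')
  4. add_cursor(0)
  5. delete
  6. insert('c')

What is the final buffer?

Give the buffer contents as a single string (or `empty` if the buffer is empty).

After op 1 (insert('t')): buffer="tvhaaylswtp" (len 11), cursors c1@1 c2@10, authorship 1........2.
After op 2 (delete): buffer="vhaaylswp" (len 9), cursors c1@0 c2@8, authorship .........
After op 3 (insert('j')): buffer="jvhaaylswjp" (len 11), cursors c1@1 c2@10, authorship 1........2.
After op 4 (add_cursor(0)): buffer="jvhaaylswjp" (len 11), cursors c3@0 c1@1 c2@10, authorship 1........2.
After op 5 (delete): buffer="vhaaylswp" (len 9), cursors c1@0 c3@0 c2@8, authorship .........
After op 6 (insert('c')): buffer="ccvhaaylswcp" (len 12), cursors c1@2 c3@2 c2@11, authorship 13........2.

Answer: ccvhaaylswcp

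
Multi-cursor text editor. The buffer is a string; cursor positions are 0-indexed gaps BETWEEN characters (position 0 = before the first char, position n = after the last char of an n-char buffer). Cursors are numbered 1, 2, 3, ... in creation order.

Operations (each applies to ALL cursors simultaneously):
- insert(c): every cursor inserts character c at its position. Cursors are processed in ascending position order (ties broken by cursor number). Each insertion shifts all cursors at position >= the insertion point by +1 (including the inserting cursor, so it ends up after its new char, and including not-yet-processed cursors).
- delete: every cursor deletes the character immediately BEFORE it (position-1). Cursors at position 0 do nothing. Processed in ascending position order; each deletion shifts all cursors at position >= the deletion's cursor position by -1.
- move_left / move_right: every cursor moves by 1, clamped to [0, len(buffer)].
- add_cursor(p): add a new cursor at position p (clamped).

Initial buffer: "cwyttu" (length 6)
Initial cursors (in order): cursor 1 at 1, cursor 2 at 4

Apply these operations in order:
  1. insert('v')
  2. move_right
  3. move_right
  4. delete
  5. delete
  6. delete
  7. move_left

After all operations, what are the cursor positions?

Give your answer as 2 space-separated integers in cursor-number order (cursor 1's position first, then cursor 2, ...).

Answer: 0 1

Derivation:
After op 1 (insert('v')): buffer="cvwytvtu" (len 8), cursors c1@2 c2@6, authorship .1...2..
After op 2 (move_right): buffer="cvwytvtu" (len 8), cursors c1@3 c2@7, authorship .1...2..
After op 3 (move_right): buffer="cvwytvtu" (len 8), cursors c1@4 c2@8, authorship .1...2..
After op 4 (delete): buffer="cvwtvt" (len 6), cursors c1@3 c2@6, authorship .1..2.
After op 5 (delete): buffer="cvtv" (len 4), cursors c1@2 c2@4, authorship .1.2
After op 6 (delete): buffer="ct" (len 2), cursors c1@1 c2@2, authorship ..
After op 7 (move_left): buffer="ct" (len 2), cursors c1@0 c2@1, authorship ..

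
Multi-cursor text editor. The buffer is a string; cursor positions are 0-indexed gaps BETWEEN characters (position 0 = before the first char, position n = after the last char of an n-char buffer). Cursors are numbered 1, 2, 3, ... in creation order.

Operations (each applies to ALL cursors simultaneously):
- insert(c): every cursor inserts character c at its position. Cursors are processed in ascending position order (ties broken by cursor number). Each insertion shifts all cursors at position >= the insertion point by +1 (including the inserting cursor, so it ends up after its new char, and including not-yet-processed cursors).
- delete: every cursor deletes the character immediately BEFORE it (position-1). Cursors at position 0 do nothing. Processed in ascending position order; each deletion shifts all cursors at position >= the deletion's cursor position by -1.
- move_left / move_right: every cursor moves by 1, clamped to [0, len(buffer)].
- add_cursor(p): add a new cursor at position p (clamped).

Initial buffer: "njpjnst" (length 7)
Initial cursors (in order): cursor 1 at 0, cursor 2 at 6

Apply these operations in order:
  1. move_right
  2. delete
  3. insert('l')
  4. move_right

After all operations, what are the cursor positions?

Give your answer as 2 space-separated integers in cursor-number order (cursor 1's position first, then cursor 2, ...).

Answer: 2 7

Derivation:
After op 1 (move_right): buffer="njpjnst" (len 7), cursors c1@1 c2@7, authorship .......
After op 2 (delete): buffer="jpjns" (len 5), cursors c1@0 c2@5, authorship .....
After op 3 (insert('l')): buffer="ljpjnsl" (len 7), cursors c1@1 c2@7, authorship 1.....2
After op 4 (move_right): buffer="ljpjnsl" (len 7), cursors c1@2 c2@7, authorship 1.....2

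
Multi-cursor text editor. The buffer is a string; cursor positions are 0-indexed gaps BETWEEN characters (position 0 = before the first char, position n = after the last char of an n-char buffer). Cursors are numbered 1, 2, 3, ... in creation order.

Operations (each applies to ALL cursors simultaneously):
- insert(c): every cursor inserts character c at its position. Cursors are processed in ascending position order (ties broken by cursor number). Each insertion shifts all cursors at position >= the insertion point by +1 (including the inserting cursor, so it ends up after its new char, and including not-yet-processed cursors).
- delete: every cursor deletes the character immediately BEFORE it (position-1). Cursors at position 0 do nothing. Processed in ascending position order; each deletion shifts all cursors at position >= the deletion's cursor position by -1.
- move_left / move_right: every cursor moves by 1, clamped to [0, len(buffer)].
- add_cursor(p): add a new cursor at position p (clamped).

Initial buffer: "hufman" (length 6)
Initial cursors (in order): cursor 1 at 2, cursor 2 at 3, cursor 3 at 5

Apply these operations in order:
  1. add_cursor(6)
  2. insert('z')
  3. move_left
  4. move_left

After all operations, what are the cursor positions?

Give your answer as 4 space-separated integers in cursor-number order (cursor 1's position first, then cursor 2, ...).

After op 1 (add_cursor(6)): buffer="hufman" (len 6), cursors c1@2 c2@3 c3@5 c4@6, authorship ......
After op 2 (insert('z')): buffer="huzfzmaznz" (len 10), cursors c1@3 c2@5 c3@8 c4@10, authorship ..1.2..3.4
After op 3 (move_left): buffer="huzfzmaznz" (len 10), cursors c1@2 c2@4 c3@7 c4@9, authorship ..1.2..3.4
After op 4 (move_left): buffer="huzfzmaznz" (len 10), cursors c1@1 c2@3 c3@6 c4@8, authorship ..1.2..3.4

Answer: 1 3 6 8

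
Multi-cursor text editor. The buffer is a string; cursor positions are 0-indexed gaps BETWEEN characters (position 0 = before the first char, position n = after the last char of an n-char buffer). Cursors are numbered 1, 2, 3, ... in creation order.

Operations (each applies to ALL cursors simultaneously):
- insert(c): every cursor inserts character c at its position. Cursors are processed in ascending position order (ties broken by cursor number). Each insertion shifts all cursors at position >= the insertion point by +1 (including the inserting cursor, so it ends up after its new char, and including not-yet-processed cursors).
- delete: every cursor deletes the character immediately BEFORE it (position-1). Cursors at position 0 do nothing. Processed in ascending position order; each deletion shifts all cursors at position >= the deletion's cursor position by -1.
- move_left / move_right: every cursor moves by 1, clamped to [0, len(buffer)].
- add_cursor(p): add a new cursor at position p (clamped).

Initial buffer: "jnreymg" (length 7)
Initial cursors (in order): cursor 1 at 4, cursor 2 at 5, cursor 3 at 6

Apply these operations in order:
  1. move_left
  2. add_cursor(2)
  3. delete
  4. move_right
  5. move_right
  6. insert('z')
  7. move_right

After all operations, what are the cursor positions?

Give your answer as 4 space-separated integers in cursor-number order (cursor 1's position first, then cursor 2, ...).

After op 1 (move_left): buffer="jnreymg" (len 7), cursors c1@3 c2@4 c3@5, authorship .......
After op 2 (add_cursor(2)): buffer="jnreymg" (len 7), cursors c4@2 c1@3 c2@4 c3@5, authorship .......
After op 3 (delete): buffer="jmg" (len 3), cursors c1@1 c2@1 c3@1 c4@1, authorship ...
After op 4 (move_right): buffer="jmg" (len 3), cursors c1@2 c2@2 c3@2 c4@2, authorship ...
After op 5 (move_right): buffer="jmg" (len 3), cursors c1@3 c2@3 c3@3 c4@3, authorship ...
After op 6 (insert('z')): buffer="jmgzzzz" (len 7), cursors c1@7 c2@7 c3@7 c4@7, authorship ...1234
After op 7 (move_right): buffer="jmgzzzz" (len 7), cursors c1@7 c2@7 c3@7 c4@7, authorship ...1234

Answer: 7 7 7 7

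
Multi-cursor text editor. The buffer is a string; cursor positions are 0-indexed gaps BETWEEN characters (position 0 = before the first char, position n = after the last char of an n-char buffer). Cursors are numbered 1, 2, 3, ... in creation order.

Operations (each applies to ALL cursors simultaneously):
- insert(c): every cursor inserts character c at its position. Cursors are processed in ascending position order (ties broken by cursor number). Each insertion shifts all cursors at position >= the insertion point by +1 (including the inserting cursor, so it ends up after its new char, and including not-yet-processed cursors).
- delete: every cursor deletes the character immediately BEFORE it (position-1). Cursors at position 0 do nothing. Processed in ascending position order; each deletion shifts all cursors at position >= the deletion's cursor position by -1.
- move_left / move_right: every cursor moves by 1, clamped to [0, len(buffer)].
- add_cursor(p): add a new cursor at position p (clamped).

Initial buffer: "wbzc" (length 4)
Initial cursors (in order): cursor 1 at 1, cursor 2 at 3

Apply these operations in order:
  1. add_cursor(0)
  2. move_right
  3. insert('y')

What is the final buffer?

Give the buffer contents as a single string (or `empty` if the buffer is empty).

Answer: wybyzcy

Derivation:
After op 1 (add_cursor(0)): buffer="wbzc" (len 4), cursors c3@0 c1@1 c2@3, authorship ....
After op 2 (move_right): buffer="wbzc" (len 4), cursors c3@1 c1@2 c2@4, authorship ....
After op 3 (insert('y')): buffer="wybyzcy" (len 7), cursors c3@2 c1@4 c2@7, authorship .3.1..2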